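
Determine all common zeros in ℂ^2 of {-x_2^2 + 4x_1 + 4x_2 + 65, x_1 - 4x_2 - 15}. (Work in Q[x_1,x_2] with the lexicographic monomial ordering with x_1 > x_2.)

{(-5, -5), (115, 25)}

Compute a lex Gröbner basis by Buchberger's algorithm.
f_1 = 4x_1 - x_2^2 + 4x_2 + 65, LT = x_1.
f_2 = x_1 - 4x_2 - 15, LT = x_1.

S(f_1,f_2): lcm = x_1. S = -1/4x_2^2 + 5x_2 + 125/4.
  reduce S modulo (f_1, f_2):
  remainder -1/4x_2^2 + 5x_2 + 125/4 ≠ 0; add h_3 = -1/4x_2^2 + 5x_2 + 125/4 to the basis.

The other S-polynomials (S(f_1,h_3), S(f_2,h_3)) all reduce to 0 modulo the current basis, so we have a Gröbner basis.
Inter-reduce: drop elements whose leading term is divisible by another's, tail-reduce, and make monic.
Reduced Gröbner basis: {x_1 - 4x_2 - 15, x_2^2 - 20x_2 - 125}.

Since the basis is lex-ordered, x_2^2 - 20x_2 - 125 is univariate in x_2. Its roots are {-5, 25}. Back-substituting each root into the other basis elements fixes the other coordinates.
  x_2 = -5: the earlier basis element becomes x_1 + 5 = 0, giving x_1 = -5 — point (-5, -5).
  x_2 = 25: the earlier basis element becomes x_1 - 115 = 0, giving x_1 = 115 — point (115, 25).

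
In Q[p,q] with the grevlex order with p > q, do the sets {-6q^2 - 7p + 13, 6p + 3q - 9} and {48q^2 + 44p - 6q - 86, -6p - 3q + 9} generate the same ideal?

Yes, the ideals are equal.

Equality of ideals is decidable: compute both reduced Gröbner bases (unique for the ordering) and check whether they agree.
Buchberger on the first generating set:
f_1 = -6q^2 - 7p + 13, LT = q^2.
f_2 = 6p + 3q - 9, LT = p.

S(f_1,f_2): leading monomials are coprime, so the S-polynomial reduces to 0 (Buchberger's first criterion).
Every S-polynomial of the final basis reduces to 0, so we have a Gröbner basis.
Inter-reduce: drop elements whose leading term is divisible by another's, tail-reduce, and make monic.
Reduced Gröbner basis: {q^2 - 7/12q - 5/12, p + 1/2q - 3/2}.

Buchberger on the second generating set:
h_1 = 48q^2 + 44p - 6q - 86, LT = q^2.
h_2 = -6p - 3q + 9, LT = p.

S(h_1,h_2): leading monomials are coprime, so the S-polynomial reduces to 0 (Buchberger's first criterion).
Every S-polynomial of the final basis reduces to 0, so we have a Gröbner basis.
Inter-reduce: drop elements whose leading term is divisible by another's, tail-reduce, and make monic.
Reduced Gröbner basis: {q^2 - 7/12q - 5/12, p + 1/2q - 3/2}.

Same reduced basis, so the two generating sets span the same ideal.
The same test decides containment: I ⊆ J iff every generator of I reduces to 0 modulo a Gröbner basis of J.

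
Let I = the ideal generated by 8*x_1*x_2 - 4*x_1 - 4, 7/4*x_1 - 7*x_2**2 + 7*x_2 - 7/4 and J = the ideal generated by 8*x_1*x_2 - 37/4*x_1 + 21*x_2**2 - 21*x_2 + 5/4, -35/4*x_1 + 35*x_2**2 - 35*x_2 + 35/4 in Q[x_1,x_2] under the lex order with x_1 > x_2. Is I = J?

Yes, the ideals are equal.

Since reduced Gröbner bases are canonical representatives of ideals under a given ordering, it suffices to compute and compare them.
Buchberger on the first generating set:
f_1 = 8*x_1*x_2 - 4*x_1 - 4, LT = x_1*x_2.
f_2 = 7/4*x_1 - 7*x_2**2 + 7*x_2 - 7/4, LT = x_1.

S(f_1,f_2): lcm = x_1*x_2. S = -1/2*x_1 + 4*x_2**3 - 4*x_2**2 + x_2 - 1/2.
  leading term x_1: subtract (-2/7)·f_2 from -1/2*x_1 + 4*x_2**3 - 4*x_2**2 + x_2 - 1/2 → 4*x_2**3 - 6*x_2**2 + 3*x_2 - 1
  leading term x_2**3: no divisor's leading term divides it; move 4*x_2**3 to the remainder.
  leading term x_2**2: no divisor's leading term divides it; move -6*x_2**2 to the remainder.
  leading term x_2: no divisor's leading term divides it; move 3*x_2 to the remainder.
  leading term 1: no divisor's leading term divides it; move -1 to the remainder.
  remainder 4*x_2**3 - 6*x_2**2 + 3*x_2 - 1 ≠ 0; add g_3 = 4*x_2**3 - 6*x_2**2 + 3*x_2 - 1 to the basis.

The other S-polynomials (S(f_1,g_3), S(f_2,g_3)) all reduce to 0 modulo the current basis, so we have a Gröbner basis.
Inter-reduce: drop elements whose leading term is divisible by another's, tail-reduce, and make monic.
Reduced Gröbner basis: {x_1 - 4*x_2**2 + 4*x_2 - 1, x_2**3 - 3/2*x_2**2 + 3/4*x_2 - 1/4}.

Buchberger on the second generating set:
h_1 = 8*x_1*x_2 - 37/4*x_1 + 21*x_2**2 - 21*x_2 + 5/4, LT = x_1*x_2.
h_2 = -35/4*x_1 + 35*x_2**2 - 35*x_2 + 35/4, LT = x_1.

S(h_1,h_2): lcm = x_1*x_2. S = -37/32*x_1 + 4*x_2**3 - 11/8*x_2**2 - 13/8*x_2 + 5/32.
  leading term x_1: subtract (37/280)·h_2 from -37/32*x_1 + 4*x_2**3 - 11/8*x_2**2 - 13/8*x_2 + 5/32 → 4*x_2**3 - 6*x_2**2 + 3*x_2 - 1
  leading term x_2**3: no divisor's leading term divides it; move 4*x_2**3 to the remainder.
  leading term x_2**2: no divisor's leading term divides it; move -6*x_2**2 to the remainder.
  leading term x_2: no divisor's leading term divides it; move 3*x_2 to the remainder.
  leading term 1: no divisor's leading term divides it; move -1 to the remainder.
  remainder 4*x_2**3 - 6*x_2**2 + 3*x_2 - 1 ≠ 0; add k_3 = 4*x_2**3 - 6*x_2**2 + 3*x_2 - 1 to the basis.

The other S-polynomials (S(h_1,k_3), S(h_2,k_3)) all reduce to 0 modulo the current basis, so we have a Gröbner basis.
Inter-reduce: drop elements whose leading term is divisible by another's, tail-reduce, and make monic.
Reduced Gröbner basis: {x_1 - 4*x_2**2 + 4*x_2 - 1, x_2**3 - 3/2*x_2**2 + 3/4*x_2 - 1/4}.

Same reduced basis, so the two generating sets span the same ideal.
The same test decides containment: I ⊆ J iff every generator of I reduces to 0 modulo a Gröbner basis of J.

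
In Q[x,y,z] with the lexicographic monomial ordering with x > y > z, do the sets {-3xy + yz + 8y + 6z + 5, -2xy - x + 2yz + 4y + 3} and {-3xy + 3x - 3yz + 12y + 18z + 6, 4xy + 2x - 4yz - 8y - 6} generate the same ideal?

Yes, the ideals are equal.

Since reduced Gröbner bases are canonical representatives of ideals under a given ordering, it suffices to compute and compare them.
Buchberger on the first generating set:
f_1 = -3xy + yz + 8y + 6z + 5, LT = xy.
f_2 = -2xy - x + 2yz + 4y + 3, LT = xy.

S(f_1,f_2): lcm = xy. S = -1/2x + 2/3yz - 2/3y - 2z - 1/6.
  leading term x: no divisor's leading term divides it; move -1/2x to the remainder.
  leading term yz: no divisor's leading term divides it; move 2/3yz to the remainder.
  leading term y: no divisor's leading term divides it; move -2/3y to the remainder.
  leading term z: no divisor's leading term divides it; move -2z to the remainder.
  leading term 1: no divisor's leading term divides it; move -1/6 to the remainder.
  remainder -1/2x + 2/3yz - 2/3y - 2z - 1/6 ≠ 0; add g_3 = -1/2x + 2/3yz - 2/3y - 2z - 1/6 to the basis.

S(f_1,g_3): lcm = xy. S = 4/3y^2z - 4/3y^2 - 13/3yz - 3y - 2z - 5/3.
  leading term y^2z: no divisor's leading term divides it; move 4/3y^2z to the remainder.
  leading term y^2: no divisor's leading term divides it; move -4/3y^2 to the remainder.
  leading term yz: no divisor's leading term divides it; move -13/3yz to the remainder.
  leading term y: no divisor's leading term divides it; move -3y to the remainder.
  leading term z: no divisor's leading term divides it; move -2z to the remainder.
  leading term 1: no divisor's leading term divides it; move -5/3 to the remainder.
  remainder 4/3y^2z - 4/3y^2 - 13/3yz - 3y - 2z - 5/3 ≠ 0; add g_4 = 4/3y^2z - 4/3y^2 - 13/3yz - 3y - 2z - 5/3 to the basis.

The other S-polynomials (S(f_2,g_3), S(f_1,g_4), S(f_2,g_4), S(g_3,g_4)) all reduce to 0 modulo the current basis, so we have a Gröbner basis.
Inter-reduce: drop elements whose leading term is divisible by another's, tail-reduce, and make monic.
Reduced Gröbner basis: {x - 4/3yz + 4/3y + 4z + 1/3, y^2z - y^2 - 13/4yz - 9/4y - 3/2z - 5/4}.

Buchberger on the second generating set:
h_1 = -3xy + 3x - 3yz + 12y + 18z + 6, LT = xy.
h_2 = 4xy + 2x - 4yz - 8y - 6, LT = xy.

S(h_1,h_2): lcm = xy. S = -3/2x + 2yz - 2y - 6z - 1/2.
  leading term x: no divisor's leading term divides it; move -3/2x to the remainder.
  leading term yz: no divisor's leading term divides it; move 2yz to the remainder.
  leading term y: no divisor's leading term divides it; move -2y to the remainder.
  leading term z: no divisor's leading term divides it; move -6z to the remainder.
  leading term 1: no divisor's leading term divides it; move -1/2 to the remainder.
  remainder -3/2x + 2yz - 2y - 6z - 1/2 ≠ 0; add k_3 = -3/2x + 2yz - 2y - 6z - 1/2 to the basis.

S(h_1,k_3): lcm = xy. S = -x + 4/3y^2z - 4/3y^2 - 3yz - 13/3y - 6z - 2.
  leading term x: subtract (2/3)·k_3 from -x + 4/3y^2z - 4/3y^2 - 3yz - 13/3y - 6z - 2 → 4/3y^2z - 4/3y^2 - 13/3yz - 3y - 2z - 5/3
  leading term y^2z: no divisor's leading term divides it; move 4/3y^2z to the remainder.
  leading term y^2: no divisor's leading term divides it; move -4/3y^2 to the remainder.
  leading term yz: no divisor's leading term divides it; move -13/3yz to the remainder.
  leading term y: no divisor's leading term divides it; move -3y to the remainder.
  leading term z: no divisor's leading term divides it; move -2z to the remainder.
  leading term 1: no divisor's leading term divides it; move -5/3 to the remainder.
  remainder 4/3y^2z - 4/3y^2 - 13/3yz - 3y - 2z - 5/3 ≠ 0; add k_4 = 4/3y^2z - 4/3y^2 - 13/3yz - 3y - 2z - 5/3 to the basis.

The other S-polynomials (S(h_2,k_3), S(h_1,k_4), S(h_2,k_4), S(k_3,k_4)) all reduce to 0 modulo the current basis, so we have a Gröbner basis.
Inter-reduce: drop elements whose leading term is divisible by another's, tail-reduce, and make monic.
Reduced Gröbner basis: {x - 4/3yz + 4/3y + 4z + 1/3, y^2z - y^2 - 13/4yz - 9/4y - 3/2z - 5/4}.

Same reduced basis, so the two generating sets span the same ideal.
The same test decides containment: I ⊆ J iff every generator of I reduces to 0 modulo a Gröbner basis of J.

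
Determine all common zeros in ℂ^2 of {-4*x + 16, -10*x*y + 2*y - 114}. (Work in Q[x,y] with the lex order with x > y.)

{(4, -3)}

Compute a lex Gröbner basis by Buchberger's algorithm.
f_1 = -4*x + 16, LT = x.
f_2 = -10*x*y + 2*y - 114, LT = x*y.

S(f_1,f_2): lcm = x*y. S = -19/5*y - 57/5.
  leading term y: no divisor's leading term divides it; move -19/5*y to the remainder.
  leading term 1: no divisor's leading term divides it; move -57/5 to the remainder.
  remainder -19/5*y - 57/5 ≠ 0; add h_3 = -19/5*y - 57/5 to the basis.

The other S-polynomials (S(f_1,h_3), S(f_2,h_3)) all reduce to 0 modulo the current basis, so we have a Gröbner basis.
Inter-reduce: drop elements whose leading term is divisible by another's, tail-reduce, and make monic.
Reduced Gröbner basis: {x - 4, y + 3}.

From the last basis element, y + 3 = 0, so y takes values in {-3}. Each choice, substituted upward through the basis, yields the corresponding point(s) of the solution set.
  y = -3: the earlier basis element becomes x - 4 = 0, giving x = 4 — point (4, -3).
Substituting each solution back into the original system confirms all equations vanish.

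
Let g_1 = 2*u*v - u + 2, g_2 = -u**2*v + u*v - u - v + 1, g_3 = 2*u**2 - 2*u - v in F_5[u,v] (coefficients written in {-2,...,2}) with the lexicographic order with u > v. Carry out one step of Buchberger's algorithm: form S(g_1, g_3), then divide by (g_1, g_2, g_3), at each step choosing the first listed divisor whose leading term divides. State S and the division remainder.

S(g_1, g_3) = 2*u**2 + u*v + u - 2*v**2; remainder on division = u - 2*v**2 + v - 1.

lcm(LM(g_1), LM(g_3)) = u**2*v.
S = (lcm/LT(g_1))·g_1 − (lcm/LT(g_3))·g_3 = 2*u**2 + u*v + u - 2*v**2.
Reduce S modulo (g_1, g_2, g_3) in that order:
  leading term u**2: subtract (1)·g_3 from 2*u**2 + u*v + u - 2*v**2 → u*v - 2*u - 2*v**2 + v
  leading term u*v: subtract (-2)·g_1 from u*v - 2*u - 2*v**2 + v → u - 2*v**2 + v - 1
  leading term u: no divisor's leading term divides it; move u to the remainder.
  leading term v**2: no divisor's leading term divides it; move -2*v**2 to the remainder.
  leading term v: no divisor's leading term divides it; move v to the remainder.
  leading term 1: no divisor's leading term divides it; move -1 to the remainder.
The remainder u - 2*v**2 + v - 1 is nonzero, so it would be added as the next basis element.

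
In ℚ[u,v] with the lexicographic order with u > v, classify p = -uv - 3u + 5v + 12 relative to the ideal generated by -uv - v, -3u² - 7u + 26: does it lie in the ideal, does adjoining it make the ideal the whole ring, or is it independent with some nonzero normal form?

Adjoining -uv - 3u + 5v + 12 makes the ideal the whole ring: the system is inconsistent.

First compute the reduced Gröbner basis of I by Buchberger's algorithm.
f_1 = -uv - v, LT = uv.
f_2 = -3u² - 7u + 26, LT = u².

S(f_1,f_2): lcm = u²v. S = -4/3uv + 26/3v.
  reduce S modulo (f_1, f_2):
  remainder 10v ≠ 0; add h_3 = 10v to the basis.

The other S-polynomials (S(f_1,h_3), S(f_2,h_3)) all reduce to 0 modulo the current basis, so we have a Gröbner basis.
Inter-reduce: drop elements whose leading term is divisible by another's, tail-reduce, and make monic.
Reduced Gröbner basis: {u² + 7/3u - 26/3, v}.
Label its elements g_1 = u² + 7/3u - 26/3, g_2 = v.

Reduce p = -uv - 3u + 5v + 12 modulo G:
  leading term uv: subtract (-u)·g_2 from -uv - 3u + 5v + 12 → -3u + 5v + 12
  leading term u: no divisor's leading term divides it; move -3u to the remainder.
  leading term v: subtract (5)·g_2 from 5v + 12 → 12
  leading term 1: no divisor's leading term divides it; move 12 to the remainder.
  normal form = -3u + 12.
The normal form is nonzero, so p ∉ I. Since p minus its normal form lies in I, I + (p) = I + (r) where r = -3u + 12; decide whether this ideal is the whole ring.
Run Buchberger on G together with r (pairs among the g_i already reduce to 0 since G is a Gröbner basis):
g_1 = u² + 7/3u - 26/3, LT = u².
g_2 = v, LT = v.
r = -3u + 12, LT = u.

S(g_1,r): lcm = u². S = 19/3u - 26/3.
  reduce S modulo (g_1, g_2, r):
  remainder 50/3 ≠ 0; add m_4 = 50/3 to the basis.

The other S-polynomials (S(g_1,g_2), S(g_2,r), S(g_1,m_4), S(g_2,m_4), S(r,m_4)) all reduce to 0 modulo the current basis, so we have a Gröbner basis.
Inter-reduce: drop elements whose leading term is divisible by another's, tail-reduce, and make monic.
Reduced Gröbner basis: {1}.
The reduced Gröbner basis of I + (p) is {1}: the ideal is the whole ring, so the enlarged system has no common solution — adjoining p is inconsistent.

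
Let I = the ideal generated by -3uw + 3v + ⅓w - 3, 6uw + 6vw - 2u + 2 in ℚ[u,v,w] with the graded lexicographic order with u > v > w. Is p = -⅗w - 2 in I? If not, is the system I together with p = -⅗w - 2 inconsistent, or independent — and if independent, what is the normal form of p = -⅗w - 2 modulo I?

-⅗w - 2 is independent of I; its normal form modulo I is -⅗w - 2.

First compute the reduced Gröbner basis of I by Buchberger's algorithm.
f_1 = -3uw + 3v + ⅓w - 3, LT = uw.
f_2 = 6uw + 6vw - 2u + 2, LT = uw.

S(f_1,f_2): lcm = uw. S = -vw + ⅓u - v - 1/9w + ⅔.
  leading term vw: no divisor's leading term divides it; move -vw to the remainder.
  leading term u: no divisor's leading term divides it; move ⅓u to the remainder.
  leading term v: no divisor's leading term divides it; move -v to the remainder.
  leading term w: no divisor's leading term divides it; move -1/9w to the remainder.
  leading term 1: no divisor's leading term divides it; move ⅔ to the remainder.
  remainder -vw + ⅓u - v - 1/9w + ⅔ ≠ 0; add h_3 = -vw + ⅓u - v - 1/9w + ⅔ to the basis.

S(f_1,h_3): lcm = uvw. S = ⅓u² - uv - 1/9uw - v² - 1/9vw + ⅔u + v.
  leading term u²: no divisor's leading term divides it; move ⅓u² to the remainder.
  leading term uv: no divisor's leading term divides it; move -uv to the remainder.
  leading term uw: subtract (1/27)·f_1 from -1/9uw - v² - 1/9vw + ⅔u + v → -v² - 1/9vw + ⅔u + 8/9v - 1/81w + 1/9
  leading term v²: no divisor's leading term divides it; move -v² to the remainder.
  leading term vw: subtract (1/9)·h_3 from -1/9vw + ⅔u + 8/9v - 1/81w + 1/9 → 17/27u + v + 1/27
  leading term u: no divisor's leading term divides it; move 17/27u to the remainder.
  leading term v: no divisor's leading term divides it; move v to the remainder.
  leading term 1: no divisor's leading term divides it; move 1/27 to the remainder.
  remainder ⅓u² - uv - v² + 17/27u + v + 1/27 ≠ 0; add h_4 = ⅓u² - uv - v² + 17/27u + v + 1/27 to the basis.

The other S-polynomials (S(f_2,h_3), S(f_1,h_4), S(f_2,h_4), S(h_3,h_4)) all reduce to 0 modulo the current basis, so we have a Gröbner basis.
Inter-reduce: drop elements whose leading term is divisible by another's, tail-reduce, and make monic.
Reduced Gröbner basis: {u² - 3uv - 3v² + 17/9u + 3v + 1/9, uw - v - 1/9w + 1, vw - ⅓u + v + 1/9w - ⅔}.
Label its elements g_1 = u² - 3uv - 3v² + 17/9u + 3v + 1/9, g_2 = uw - v - 1/9w + 1, g_3 = vw - ⅓u + v + 1/9w - ⅔.

Reduce p = -⅗w - 2 modulo G:
  leading term w: no divisor's leading term divides it; move -⅗w to the remainder.
  leading term 1: no divisor's leading term divides it; move -2 to the remainder.
  normal form = -⅗w - 2.
The normal form is nonzero, so p ∉ I. Since p minus its normal form lies in I, I + (p) = I + (r) where r = -⅗w - 2; decide whether this ideal is the whole ring.
Run Buchberger on G together with r (pairs among the g_i already reduce to 0 since G is a Gröbner basis):
g_1 = u² - 3uv - 3v² + 17/9u + 3v + 1/9, LT = u².
g_2 = uw - v - 1/9w + 1, LT = uw.
g_3 = vw - ⅓u + v + 1/9w - ⅔, LT = vw.
r = -⅗w - 2, LT = w.

S(g_2,r): lcm = uw. S = -10/3u - v - 1/9w + 1.
  leading term u: no divisor's leading term divides it; move -10/3u to the remainder.
  leading term v: no divisor's leading term divides it; move -v to the remainder.
  leading term w: subtract (5/27)·r from -1/9w + 1 → 37/27
  leading term 1: no divisor's leading term divides it; move 37/27 to the remainder.
  remainder -10/3u - v + 37/27 ≠ 0; add m_5 = -10/3u - v + 37/27 to the basis.

S(g_3,r): lcm = vw. S = -⅓u - 7/3v + 1/9w - ⅔.
  leading term u: subtract (1/10)·m_5 from -⅓u - 7/3v + 1/9w - ⅔ → -67/30v + 1/9w - 217/270
  leading term v: no divisor's leading term divides it; move -67/30v to the remainder.
  leading term w: subtract (-5/27)·r from 1/9w - 217/270 → -317/270
  leading term 1: no divisor's leading term divides it; move -317/270 to the remainder.
  remainder -67/30v - 317/270 ≠ 0; add m_6 = -67/30v - 317/270 to the basis.

The other S-polynomials (S(g_1,g_2), S(g_1,g_3), S(g_1,r), S(g_2,g_3), S(g_1,m_5), S(g_2,m_5), S(g_3,m_5), S(r,m_5), S(g_1,m_6), S(g_2,m_6), S(g_3,m_6), S(r,m_6), S(m_5,m_6)) all reduce to 0 modulo the current basis, so we have a Gröbner basis.
Inter-reduce: drop elements whose leading term is divisible by another's, tail-reduce, and make monic.
Reduced Gröbner basis: {u - 343/603, v + 317/603, w + 10/3}.
The reduced Gröbner basis of I + (p) is {u - 343/603, v + 317/603, w + 10/3} ≠ {1}, a proper ideal, so the enlarged system stays consistent: p is independent of I, with normal form -⅗w - 2.

The remainder on division by a Gröbner basis is unique — it is the normal form.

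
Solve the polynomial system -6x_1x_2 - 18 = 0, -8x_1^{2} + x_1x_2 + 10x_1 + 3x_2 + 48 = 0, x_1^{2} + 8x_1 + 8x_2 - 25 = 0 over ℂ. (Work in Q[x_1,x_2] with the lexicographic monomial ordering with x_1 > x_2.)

Compute a lex Gröbner basis by Buchberger's algorithm.
f_1 = -6x_1x_2 - 18, LT = x_1x_2.
f_2 = -8x_1^{2} + x_1x_2 + 10x_1 + 3x_2 + 48, LT = x_1^{2}.
f_3 = x_1^{2} + 8x_1 + 8x_2 - 25, LT = x_1^{2}.

S(f_1,f_2): lcm = x_1^{2}x_2. S = \tfrac{1}{8}x_1x_2^{2} + \tfrac{5}{4}x_1x_2 + 3x_1 + \tfrac{3}{8}x_2^{2} + 6x_2.
  reduce S modulo (f_1, f_2, f_3):
  remainder 3x_1 + \tfrac{3}{8}x_2^{2} + \tfrac{45}{8}x_2 - \tfrac{15}{4} ≠ 0; add h_4 = 3x_1 + \tfrac{3}{8}x_2^{2} + \tfrac{45}{8}x_2 - \tfrac{15}{4} to the basis.

S(f_1,f_3): lcm = x_1^{2}x_2. S = -8x_1x_2 + 3x_1 - 8x_2^{2} + 25x_2.
  reduce S modulo (f_1, f_2, f_3, h_4):
  remainder -\tfrac{67}{8}x_2^{2} + \tfrac{155}{8}x_2 + \tfrac{111}{4} ≠ 0; add h_5 = -\tfrac{67}{8}x_2^{2} + \tfrac{155}{8}x_2 + \tfrac{111}{4} to the basis.

S(f_2,f_3): lcm = x_1^{2}. S = -\tfrac{1}{8}x_1x_2 - \tfrac{37}{4}x_1 - \tfrac{67}{8}x_2 + 19.
  reduce S modulo (f_1, f_2, f_3, h_4, h_5):
  remainder \tfrac{6241}{536}x_2 + \tfrac{6241}{536} ≠ 0; add h_6 = \tfrac{6241}{536}x_2 + \tfrac{6241}{536} to the basis.

The other S-polynomials (S(f_1,h_4), S(f_2,h_4), S(f_3,h_4), S(f_1,h_5), S(f_2,h_5), S(f_3,h_5), S(h_4,h_5), S(f_1,h_6), S(f_2,h_6), S(f_3,h_6), S(h_4,h_6), S(h_5,h_6)) all reduce to 0 modulo the current basis, so we have a Gröbner basis.
Inter-reduce: drop elements whose leading term is divisible by another's, tail-reduce, and make monic.
Reduced Gröbner basis: {x_1 - 3, x_2 + 1}.

Elimination: the polynomial x_2 + 1 lies in the elimination ideal for x_2, so x_2 ∈ {-1}. For each such x_2, the remaining basis elements (now univariate) give the rest of the solution.
  x_2 = -1: the earlier basis element becomes x_1 - 3 = 0, giving x_1 = 3 — point (3, -1).
Zero-dimensionality of the ideal guarantees finitely many solutions over ℂ.

{(3, -1)}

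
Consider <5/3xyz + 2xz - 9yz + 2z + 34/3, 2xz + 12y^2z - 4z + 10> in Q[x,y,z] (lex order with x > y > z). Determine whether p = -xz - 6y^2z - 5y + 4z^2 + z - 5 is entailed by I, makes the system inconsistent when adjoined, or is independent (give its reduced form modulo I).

-xz - 6y^2z - 5y + 4z^2 + z - 5 is independent of I; its normal form modulo I is -5y + 4z^2 - z.

First compute the reduced Gröbner basis of I by Buchberger's algorithm.
f_1 = 5/3xyz + 2xz - 9yz + 2z + 34/3, LT = xyz.
f_2 = 2xz + 12y^2z - 4z + 10, LT = xz.

S(f_1,f_2): lcm = xyz. S = 6/5xz - 6y^3z - 17/5yz - 5y + 6/5z + 34/5.
  reduce S modulo (f_1, f_2):
  remainder -6y^3z - 36/5y^2z - 17/5yz - 5y + 18/5z + 4/5 ≠ 0; add h_3 = -6y^3z - 36/5y^2z - 17/5yz - 5y + 18/5z + 4/5 to the basis.

S(f_1,h_3): lcm = xy^3z. S = -17/30xyz - 5/6xy + 3/5xz + 2/15x - 27/5y^3z + 6/5y^2z + 34/5y^2.
  reduce S modulo (f_1, f_2, h_3):
  remainder -5/6xy + 2/15x + 34/5y^2 + 9/2y - 49/15 ≠ 0; add h_4 = -5/6xy + 2/15x + 34/5y^2 + 9/2y - 49/15 to the basis.

The other S-polynomials (S(f_2,h_3), S(f_1,h_4), S(f_2,h_4), S(h_3,h_4)) all reduce to 0 modulo the current basis, so we have a Gröbner basis.
Inter-reduce: drop elements whose leading term is divisible by another's, tail-reduce, and make monic.
Reduced Gröbner basis: {xy - 4/25x - 204/25y^2 - 27/5y + 98/25, xz + 6y^2z - 2z + 5, y^3z + 6/5y^2z + 17/30yz + 5/6y - 3/5z - 2/15}.
Label its elements g_1 = xy - 4/25x - 204/25y^2 - 27/5y + 98/25, g_2 = xz + 6y^2z - 2z + 5, g_3 = y^3z + 6/5y^2z + 17/30yz + 5/6y - 3/5z - 2/15.

Reduce p = -xz - 6y^2z - 5y + 4z^2 + z - 5 modulo G:
  leading term xz: subtract (-1)·g_2 from -xz - 6y^2z - 5y + 4z^2 + z - 5 → -5y + 4z^2 - z
  leading term y: no divisor's leading term divides it; move -5y to the remainder.
  leading term z^2: no divisor's leading term divides it; move 4z^2 to the remainder.
  leading term z: no divisor's leading term divides it; move -z to the remainder.
  normal form = -5y + 4z^2 - z.
The normal form is nonzero, so p ∉ I. Since p minus its normal form lies in I, I + (p) = I + (r) where r = -5y + 4z^2 - z; decide whether this ideal is the whole ring.
Run Buchberger on G together with r (pairs among the g_i already reduce to 0 since G is a Gröbner basis):
g_1 = xy - 4/25x - 204/25y^2 - 27/5y + 98/25, LT = xy.
g_2 = xz + 6y^2z - 2z + 5, LT = xz.
g_3 = y^3z + 6/5y^2z + 17/30yz + 5/6y - 3/5z - 2/15, LT = y^3z.
r = -5y + 4z^2 - z, LT = y.

S(g_1,r): lcm = xy. S = 4/5xz^2 - 1/5xz - 4/25x - 204/25y^2 - 27/5y + 98/25.
  reduce S modulo (g_1, g_2, g_3, r):
  remainder -4/25x - 384/125z^6 + 288/125z^5 - 3624/625z^4 + 1662/625z^3 - 1904/625z^2 - 83/25z + 123/25 ≠ 0; add m_5 = -4/25x - 384/125z^6 + 288/125z^5 - 3624/625z^4 + 1662/625z^3 - 1904/625z^2 - 83/25z + 123/25 to the basis.

S(g_3,r): lcm = y^3z. S = 4/5y^2z^3 - 1/5y^2z^2 + 6/5y^2z + 17/30yz + 5/6y - 3/5z - 2/15.
  reduce S modulo (g_1, g_2, g_3, r, m_5):
  remainder 64/125z^7 - 48/125z^6 + 108/125z^5 - 49/125z^4 + 188/375z^3 + 83/150z^2 - 23/30z - 2/15 ≠ 0; add m_6 = 64/125z^7 - 48/125z^6 + 108/125z^5 - 49/125z^4 + 188/375z^3 + 83/150z^2 - 23/30z - 2/15 to the basis.

The other S-polynomials (S(g_1,g_2), S(g_1,g_3), S(g_2,g_3), S(g_2,r), S(g_1,m_5), S(g_2,m_5), S(g_3,m_5), S(r,m_5), S(g_1,m_6), S(g_2,m_6), S(g_3,m_6), S(r,m_6), S(m_5,m_6)) all reduce to 0 modulo the current basis, so we have a Gröbner basis.
Inter-reduce: drop elements whose leading term is divisible by another's, tail-reduce, and make monic.
Reduced Gröbner basis: {x + 96/5z^6 - 72/5z^5 + 906/25z^4 - 831/50z^3 + 476/25z^2 + 83/4z - 123/4, y - 4/5z^2 + 1/5z, z^7 - 3/4z^6 + 27/16z^5 - 49/64z^4 + 47/48z^3 + 415/384z^2 - 575/384z - 25/96}.
The reduced Gröbner basis of I + (p) is {x + 96/5z^6 - 72/5z^5 + 906/25z^4 - 831/50z^3 + 476/25z^2 + 83/4z - 123/4, y - 4/5z^2 + 1/5z, z^7 - 3/4z^6 + 27/16z^5 - 49/64z^4 + 47/48z^3 + 415/384z^2 - 575/384z - 25/96} ≠ {1}, a proper ideal, so the enlarged system stays consistent: p is independent of I, with normal form -5y + 4z^2 - z.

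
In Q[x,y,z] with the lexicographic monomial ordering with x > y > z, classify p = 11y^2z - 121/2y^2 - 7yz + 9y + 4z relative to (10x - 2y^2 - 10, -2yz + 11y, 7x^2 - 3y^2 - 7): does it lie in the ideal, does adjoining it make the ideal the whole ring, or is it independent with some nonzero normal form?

First compute the reduced Gröbner basis of I by Buchberger's algorithm.
f_1 = 10x - 2y^2 - 10, LT = x.
f_2 = -2yz + 11y, LT = yz.
f_3 = 7x^2 - 3y^2 - 7, LT = x^2.

S(f_1,f_2): leading monomials are coprime, so the S-polynomial reduces to 0 (Buchberger's first criterion).
S(f_1,f_3): lcm = x^2. S = -1/5xy^2 - x + 3/7y^2 + 1.
  leading term xy^2: subtract (-1/50y^2)·f_1 from -1/5xy^2 - x + 3/7y^2 + 1 → -x - 1/25y^4 + 8/35y^2 + 1
  leading term x: subtract (-1/10)·f_1 from -x - 1/25y^4 + 8/35y^2 + 1 → -1/25y^4 + 1/35y^2
  leading term y^4: no divisor's leading term divides it; move -1/25y^4 to the remainder.
  leading term y^2: no divisor's leading term divides it; move 1/35y^2 to the remainder.
  remainder -1/25y^4 + 1/35y^2 ≠ 0; add h_4 = -1/25y^4 + 1/35y^2 to the basis.

S(f_2,f_3): leading monomials are coprime, so the S-polynomial reduces to 0 (Buchberger's first criterion).
S(f_1,h_4): leading monomials are coprime, so the S-polynomial reduces to 0 (Buchberger's first criterion).
S(f_2,h_4): lcm = y^4z. S = -11/2y^4 + 5/7y^2z.
  leading term y^4: subtract (275/2)·h_4 from -11/2y^4 + 5/7y^2z → 5/7y^2z - 55/14y^2
  leading term y^2z: subtract (-5/14y)·f_2 from 5/7y^2z - 55/14y^2 → 0
  remainder 0.

S(f_3,h_4): leading monomials are coprime, so the S-polynomial reduces to 0 (Buchberger's first criterion).
Every S-polynomial of the final basis reduces to 0, so we have a Gröbner basis.
Inter-reduce: drop elements whose leading term is divisible by another's, tail-reduce, and make monic.
Reduced Gröbner basis: {x - 1/5y^2 - 1, y^4 - 5/7y^2, yz - 11/2y}.
Label its elements g_1 = x - 1/5y^2 - 1, g_2 = y^4 - 5/7y^2, g_3 = yz - 11/2y.

Reduce p = 11y^2z - 121/2y^2 - 7yz + 9y + 4z modulo G:
  leading term y^2z: subtract (11y)·g_3 from 11y^2z - 121/2y^2 - 7yz + 9y + 4z → -7yz + 9y + 4z
  leading term yz: subtract (-7)·g_3 from -7yz + 9y + 4z → -59/2y + 4z
  leading term y: no divisor's leading term divides it; move -59/2y to the remainder.
  leading term z: no divisor's leading term divides it; move 4z to the remainder.
  normal form = -59/2y + 4z.
The normal form is nonzero, so p ∉ I. Since p minus its normal form lies in I, I + (p) = I + (r) where r = -59/2y + 4z; decide whether this ideal is the whole ring.
Run Buchberger on G together with r (pairs among the g_i already reduce to 0 since G is a Gröbner basis):
g_1 = x - 1/5y^2 - 1, LT = x.
g_2 = y^4 - 5/7y^2, LT = y^4.
g_3 = yz - 11/2y, LT = yz.
r = -59/2y + 4z, LT = y.

S(g_1,g_2): leading monomials are coprime, so the S-polynomial reduces to 0 (Buchberger's first criterion).
S(g_1,g_3): leading monomials are coprime, so the S-polynomial reduces to 0 (Buchberger's first criterion).
S(g_1,r): leading monomials are coprime, so the S-polynomial reduces to 0 (Buchberger's first criterion).
S(g_2,g_3): lcm = y^4z. S = 11/2y^4 - 5/7y^2z.
  leading term y^4: subtract (11/2)·g_2 from 11/2y^4 - 5/7y^2z → -5/7y^2z + 55/14y^2
  leading term y^2z: subtract (-5/7y)·g_3 from -5/7y^2z + 55/14y^2 → 0
  remainder 0.

S(g_2,r): lcm = y^4. S = 8/59y^3z - 5/7y^2.
  leading term y^3z: subtract (8/59y^2)·g_3 from 8/59y^3z - 5/7y^2 → 44/59y^3 - 5/7y^2
  leading term y^3: subtract (-88/3481y^2)·r from 44/59y^3 - 5/7y^2 → 352/3481y^2z - 5/7y^2
  leading term y^2z: subtract (352/3481y)·g_3 from 352/3481y^2z - 5/7y^2 → -3853/24367y^2
  leading term y^2: subtract (7706/1437653y)·r from -3853/24367y^2 → -30824/1437653yz
  leading term yz: subtract (-30824/1437653)·g_3 from -30824/1437653yz → -169532/1437653y
  leading term y: subtract (339064/84821527)·r from -169532/1437653y → -1356256/84821527z
  leading term z: no divisor's leading term divides it; move -1356256/84821527z to the remainder.
  remainder -1356256/84821527z ≠ 0; add m_5 = -1356256/84821527z to the basis.

S(g_3,r): lcm = yz. S = -11/2y + 8/59z^2.
  leading term y: subtract (11/59)·r from -11/2y + 8/59z^2 → 8/59z^2 - 44/59z
  leading term z^2: subtract (-1437653/169532z)·m_5 from 8/59z^2 - 44/59z → -44/59z
  leading term z: subtract (1437653/30824)·m_5 from -44/59z → 0
  remainder 0.

S(g_1,m_5): leading monomials are coprime, so the S-polynomial reduces to 0 (Buchberger's first criterion).
S(g_2,m_5): leading monomials are coprime, so the S-polynomial reduces to 0 (Buchberger's first criterion).
S(g_3,m_5): lcm = yz. S = -11/2y.
  leading term y: subtract (11/59)·r from -11/2y → -44/59z
  leading term z: subtract (1437653/30824)·m_5 from -44/59z → 0
  remainder 0.

S(r,m_5): leading monomials are coprime, so the S-polynomial reduces to 0 (Buchberger's first criterion).
Every S-polynomial of the final basis reduces to 0, so we have a Gröbner basis.
Inter-reduce: drop elements whose leading term is divisible by another's, tail-reduce, and make monic.
Reduced Gröbner basis: {x - 1, y, z}.
The reduced Gröbner basis of I + (p) is {x - 1, y, z} ≠ {1}, a proper ideal, so the enlarged system stays consistent: p is independent of I, with normal form -59/2y + 4z.

11y^2z - 121/2y^2 - 7yz + 9y + 4z is independent of I; its normal form modulo I is -59/2y + 4z.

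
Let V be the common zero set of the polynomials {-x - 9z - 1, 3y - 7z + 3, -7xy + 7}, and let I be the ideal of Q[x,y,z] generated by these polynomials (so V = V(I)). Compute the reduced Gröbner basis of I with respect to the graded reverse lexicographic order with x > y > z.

G = {z^2 - 20/63z, x + 9z + 1, y - 7/3z + 1}

Buchberger's algorithm terminates because the ascending chain of leading-term ideals stabilizes.

f_1 = -x - 9z - 1, LT = x.
f_2 = 3y - 7z + 3, LT = y.
f_3 = -7xy + 7, LT = xy.

S(f_1,f_3): lcm = xy. S = 9yz + y + 1.
  reduce S modulo (f_1, f_2, f_3):
  remainder 21z^2 - 20/3z ≠ 0; add g_4 = 21z^2 - 20/3z to the basis.

The other S-polynomials (S(f_1,f_2), S(f_2,f_3), S(f_1,g_4), S(f_2,g_4), S(f_3,g_4)) all reduce to 0 modulo the current basis, so we have a Gröbner basis.
Inter-reduce: drop elements whose leading term is divisible by another's, tail-reduce, and make monic.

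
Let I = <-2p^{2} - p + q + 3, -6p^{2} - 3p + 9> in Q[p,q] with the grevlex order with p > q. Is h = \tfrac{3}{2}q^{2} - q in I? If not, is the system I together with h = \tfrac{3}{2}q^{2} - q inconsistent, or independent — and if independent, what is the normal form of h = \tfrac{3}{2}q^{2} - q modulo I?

First compute the reduced Gröbner basis of I by Buchberger's algorithm.
f_1 = -2p^{2} - p + q + 3, LT = p^{2}.
f_2 = -6p^{2} - 3p + 9, LT = p^{2}.

S(f_1,f_2): lcm = p^{2}. S = -\tfrac{1}{2}q.
  reduce S modulo (f_1, f_2):
  remainder -\tfrac{1}{2}q ≠ 0; add k_3 = -\tfrac{1}{2}q to the basis.

The other S-polynomials (S(f_1,k_3), S(f_2,k_3)) all reduce to 0 modulo the current basis, so we have a Gröbner basis.
Inter-reduce: drop elements whose leading term is divisible by another's, tail-reduce, and make monic.
Reduced Gröbner basis: {p^{2} + \tfrac{1}{2}p - \tfrac{3}{2}, q}.
Label its elements g_1 = p^{2} + \tfrac{1}{2}p - \tfrac{3}{2}, g_2 = q.

Reduce h = \tfrac{3}{2}q^{2} - q modulo G:
  leading term q^{2}: subtract (\tfrac{3}{2}q)·g_2 from \tfrac{3}{2}q^{2} - q → -q
  leading term q: subtract (-1)·g_2 from -q → 0
  normal form = 0.
Since the normal form is 0, h ∈ I.

\tfrac{3}{2}q^{2} - q lies in I (it reduces to 0).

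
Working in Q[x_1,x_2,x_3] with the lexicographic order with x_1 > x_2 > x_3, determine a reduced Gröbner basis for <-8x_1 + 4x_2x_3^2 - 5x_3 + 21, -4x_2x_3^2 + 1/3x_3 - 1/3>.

f_1 = -8x_1 + 4x_2x_3^2 - 5x_3 + 21, LT = x_1.
f_2 = -4x_2x_3^2 + 1/3x_3 - 1/3, LT = x_2x_3^2.

The S-polynomials (S(f_1,f_2)) all reduce to 0 modulo the current basis, so we have a Gröbner basis.

G = {x_1 + 7/12x_3 - 31/12, x_2x_3^2 - 1/12x_3 + 1/12}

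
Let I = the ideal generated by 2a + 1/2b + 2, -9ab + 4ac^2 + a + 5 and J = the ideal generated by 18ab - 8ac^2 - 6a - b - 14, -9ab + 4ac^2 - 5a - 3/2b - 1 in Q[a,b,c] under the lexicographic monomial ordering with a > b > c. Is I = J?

Yes, the ideals are equal.

Since reduced Gröbner bases are canonical representatives of ideals under a given ordering, it suffices to compute and compare them.
Buchberger on the first generating set:
f_1 = 2a + 1/2b + 2, LT = a.
f_2 = -9ab + 4ac^2 + a + 5, LT = ab.

S(f_1,f_2): lcm = ab. S = 4/9ac^2 + 1/9a + 1/4b^2 + b + 5/9.
  leading term ac^2: subtract (2/9c^2)·f_1 from 4/9ac^2 + 1/9a + 1/4b^2 + b + 5/9 → 1/9a + 1/4b^2 - 1/9bc^2 + b - 4/9c^2 + 5/9
  leading term a: subtract (1/18)·f_1 from 1/9a + 1/4b^2 - 1/9bc^2 + b - 4/9c^2 + 5/9 → 1/4b^2 - 1/9bc^2 + 35/36b - 4/9c^2 + 4/9
  leading term b^2: no divisor's leading term divides it; move 1/4b^2 to the remainder.
  leading term bc^2: no divisor's leading term divides it; move -1/9bc^2 to the remainder.
  leading term b: no divisor's leading term divides it; move 35/36b to the remainder.
  leading term c^2: no divisor's leading term divides it; move -4/9c^2 to the remainder.
  leading term 1: no divisor's leading term divides it; move 4/9 to the remainder.
  remainder 1/4b^2 - 1/9bc^2 + 35/36b - 4/9c^2 + 4/9 ≠ 0; add g_3 = 1/4b^2 - 1/9bc^2 + 35/36b - 4/9c^2 + 4/9 to the basis.

S(f_1,g_3): leading monomials are coprime, so the S-polynomial reduces to 0 (Buchberger's first criterion).
S(f_2,g_3): lcm = ab^2. S = -4ab + 16/9ac^2 - 16/9a - 5/9b.
  leading term ab: subtract (-2b)·f_1 from -4ab + 16/9ac^2 - 16/9a - 5/9b → 16/9ac^2 - 16/9a + b^2 + 31/9b
  leading term ac^2: subtract (8/9c^2)·f_1 from 16/9ac^2 - 16/9a + b^2 + 31/9b → -16/9a + b^2 - 4/9bc^2 + 31/9b - 16/9c^2
  leading term a: subtract (-8/9)·f_1 from -16/9a + b^2 - 4/9bc^2 + 31/9b - 16/9c^2 → b^2 - 4/9bc^2 + 35/9b - 16/9c^2 + 16/9
  leading term b^2: subtract (4)·g_3 from b^2 - 4/9bc^2 + 35/9b - 16/9c^2 + 16/9 → 0
  remainder 0.

Every S-polynomial of the final basis reduces to 0, so we have a Gröbner basis.
Inter-reduce: drop elements whose leading term is divisible by another's, tail-reduce, and make monic.
Reduced Gröbner basis: {a + 1/4b + 1, b^2 - 4/9bc^2 + 35/9b - 16/9c^2 + 16/9}.

Buchberger on the second generating set:
h_1 = 18ab - 8ac^2 - 6a - b - 14, LT = ab.
h_2 = -9ab + 4ac^2 - 5a - 3/2b - 1, LT = ab.

S(h_1,h_2): lcm = ab. S = -8/9a - 2/9b - 8/9.
  leading term a: no divisor's leading term divides it; move -8/9a to the remainder.
  leading term b: no divisor's leading term divides it; move -2/9b to the remainder.
  leading term 1: no divisor's leading term divides it; move -8/9 to the remainder.
  remainder -8/9a - 2/9b - 8/9 ≠ 0; add k_3 = -8/9a - 2/9b - 8/9 to the basis.

S(h_1,k_3): lcm = ab. S = -4/9ac^2 - 1/3a - 1/4b^2 - 19/18b - 7/9.
  leading term ac^2: subtract (1/2c^2)·k_3 from -4/9ac^2 - 1/3a - 1/4b^2 - 19/18b - 7/9 → -1/3a - 1/4b^2 + 1/9bc^2 - 19/18b + 4/9c^2 - 7/9
  leading term a: subtract (3/8)·k_3 from -1/3a - 1/4b^2 + 1/9bc^2 - 19/18b + 4/9c^2 - 7/9 → -1/4b^2 + 1/9bc^2 - 35/36b + 4/9c^2 - 4/9
  leading term b^2: no divisor's leading term divides it; move -1/4b^2 to the remainder.
  leading term bc^2: no divisor's leading term divides it; move 1/9bc^2 to the remainder.
  leading term b: no divisor's leading term divides it; move -35/36b to the remainder.
  leading term c^2: no divisor's leading term divides it; move 4/9c^2 to the remainder.
  leading term 1: no divisor's leading term divides it; move -4/9 to the remainder.
  remainder -1/4b^2 + 1/9bc^2 - 35/36b + 4/9c^2 - 4/9 ≠ 0; add k_4 = -1/4b^2 + 1/9bc^2 - 35/36b + 4/9c^2 - 4/9 to the basis.

S(h_2,k_3): lcm = ab. S = -4/9ac^2 + 5/9a - 1/4b^2 - 5/6b + 1/9.
  leading term ac^2: subtract (1/2c^2)·k_3 from -4/9ac^2 + 5/9a - 1/4b^2 - 5/6b + 1/9 → 5/9a - 1/4b^2 + 1/9bc^2 - 5/6b + 4/9c^2 + 1/9
  leading term a: subtract (-5/8)·k_3 from 5/9a - 1/4b^2 + 1/9bc^2 - 5/6b + 4/9c^2 + 1/9 → -1/4b^2 + 1/9bc^2 - 35/36b + 4/9c^2 - 4/9
  leading term b^2: subtract (1)·k_4 from -1/4b^2 + 1/9bc^2 - 35/36b + 4/9c^2 - 4/9 → 0
  remainder 0.

S(h_1,k_4): lcm = ab^2. S = -38/9ab + 16/9ac^2 - 16/9a - 1/18b^2 - 7/9b.
  leading term ab: subtract (-19/81)·h_1 from -38/9ab + 16/9ac^2 - 16/9a - 1/18b^2 - 7/9b → -8/81ac^2 - 86/27a - 1/18b^2 - 82/81b - 266/81
  leading term ac^2: subtract (1/9c^2)·k_3 from -8/81ac^2 - 86/27a - 1/18b^2 - 82/81b - 266/81 → -86/27a - 1/18b^2 + 2/81bc^2 - 82/81b + 8/81c^2 - 266/81
  leading term a: subtract (43/12)·k_3 from -86/27a - 1/18b^2 + 2/81bc^2 - 82/81b + 8/81c^2 - 266/81 → -1/18b^2 + 2/81bc^2 - 35/162b + 8/81c^2 - 8/81
  leading term b^2: subtract (2/9)·k_4 from -1/18b^2 + 2/81bc^2 - 35/162b + 8/81c^2 - 8/81 → 0
  remainder 0.

S(h_2,k_4): lcm = ab^2. S = -10/3ab + 16/9ac^2 - 16/9a + 1/6b^2 + 1/9b.
  leading term ab: subtract (-5/27)·h_1 from -10/3ab + 16/9ac^2 - 16/9a + 1/6b^2 + 1/9b → 8/27ac^2 - 26/9a + 1/6b^2 - 2/27b - 70/27
  leading term ac^2: subtract (-1/3c^2)·k_3 from 8/27ac^2 - 26/9a + 1/6b^2 - 2/27b - 70/27 → -26/9a + 1/6b^2 - 2/27bc^2 - 2/27b - 8/27c^2 - 70/27
  leading term a: subtract (13/4)·k_3 from -26/9a + 1/6b^2 - 2/27bc^2 - 2/27b - 8/27c^2 - 70/27 → 1/6b^2 - 2/27bc^2 + 35/54b - 8/27c^2 + 8/27
  leading term b^2: subtract (-2/3)·k_4 from 1/6b^2 - 2/27bc^2 + 35/54b - 8/27c^2 + 8/27 → 0
  remainder 0.

S(k_3,k_4): leading monomials are coprime, so the S-polynomial reduces to 0 (Buchberger's first criterion).
Every S-polynomial of the final basis reduces to 0, so we have a Gröbner basis.
Inter-reduce: drop elements whose leading term is divisible by another's, tail-reduce, and make monic.
Reduced Gröbner basis: {a + 1/4b + 1, b^2 - 4/9bc^2 + 35/9b - 16/9c^2 + 16/9}.

The two bases agree; hence the ideals are identical.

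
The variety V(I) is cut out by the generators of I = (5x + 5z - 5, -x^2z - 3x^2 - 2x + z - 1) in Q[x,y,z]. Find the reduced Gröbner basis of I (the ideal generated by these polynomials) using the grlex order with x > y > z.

The reduced Gröbner basis is the canonical form of the ideal for this ordering.

f_1 = 5x + 5z - 5, LT = x.
f_2 = -x^2z - 3x^2 - 2x + z - 1, LT = x^2z.

S(f_1,f_2): lcm = x^2z. S = xz^2 - 3x^2 - xz - 2x + z - 1.
  leading term xz^2: subtract (1/5z^2)·f_1 from xz^2 - 3x^2 - xz - 2x + z - 1 → -z^3 - 3x^2 - xz + z^2 - 2x + z - 1
  leading term z^3: no divisor's leading term divides it; move -z^3 to the remainder.
  leading term x^2: subtract (-3/5x)·f_1 from -3x^2 - xz + z^2 - 2x + z - 1 → 2xz + z^2 - 5x + z - 1
  leading term xz: subtract (2/5z)·f_1 from 2xz + z^2 - 5x + z - 1 → -z^2 - 5x + 3z - 1
  leading term z^2: no divisor's leading term divides it; move -z^2 to the remainder.
  leading term x: subtract (-1)·f_1 from -5x + 3z - 1 → 8z - 6
  leading term z: no divisor's leading term divides it; move 8z to the remainder.
  leading term 1: no divisor's leading term divides it; move -6 to the remainder.
  remainder -z^3 - z^2 + 8z - 6 ≠ 0; add g_3 = -z^3 - z^2 + 8z - 6 to the basis.

The other S-polynomials (S(f_1,g_3), S(f_2,g_3)) all reduce to 0 modulo the current basis, so we have a Gröbner basis.
Inter-reduce: drop elements whose leading term is divisible by another's, tail-reduce, and make monic.

G = {z^3 + z^2 - 8z + 6, x + z - 1}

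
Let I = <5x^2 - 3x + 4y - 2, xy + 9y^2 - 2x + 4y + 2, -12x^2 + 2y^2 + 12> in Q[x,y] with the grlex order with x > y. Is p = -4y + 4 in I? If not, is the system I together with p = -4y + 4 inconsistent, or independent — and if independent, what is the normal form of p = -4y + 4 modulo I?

First compute the reduced Gröbner basis of I by Buchberger's algorithm.
f_1 = 5x^2 - 3x + 4y - 2, LT = x^2.
f_2 = xy + 9y^2 - 2x + 4y + 2, LT = xy.
f_3 = -12x^2 + 2y^2 + 12, LT = x^2.

S(f_1,f_2): lcm = x^2y. S = -9xy^2 + 2x^2 - 23/5xy + 4/5y^2 - 2x - 2/5y.
  leading term xy^2: subtract (-9y)·f_2 from -9xy^2 + 2x^2 - 23/5xy + 4/5y^2 - 2x - 2/5y → 81y^3 + 2x^2 - 113/5xy + 184/5y^2 - 2x + 88/5y
  leading term y^3: no divisor's leading term divides it; move 81y^3 to the remainder.
  leading term x^2: subtract (2/5)·f_1 from 2x^2 - 113/5xy + 184/5y^2 - 2x + 88/5y → -113/5xy + 184/5y^2 - 4/5x + 16y + 4/5
  leading term xy: subtract (-113/5)·f_2 from -113/5xy + 184/5y^2 - 4/5x + 16y + 4/5 → 1201/5y^2 - 46x + 532/5y + 46
  leading term y^2: no divisor's leading term divides it; move 1201/5y^2 to the remainder.
  leading term x: no divisor's leading term divides it; move -46x to the remainder.
  leading term y: no divisor's leading term divides it; move 532/5y to the remainder.
  leading term 1: no divisor's leading term divides it; move 46 to the remainder.
  remainder 81y^3 + 1201/5y^2 - 46x + 532/5y + 46 ≠ 0; add h_4 = 81y^3 + 1201/5y^2 - 46x + 532/5y + 46 to the basis.

S(f_1,f_3): lcm = x^2. S = 1/6y^2 - 3/5x + 4/5y + 3/5.
  leading term y^2: no divisor's leading term divides it; move 1/6y^2 to the remainder.
  leading term x: no divisor's leading term divides it; move -3/5x to the remainder.
  leading term y: no divisor's leading term divides it; move 4/5y to the remainder.
  leading term 1: no divisor's leading term divides it; move 3/5 to the remainder.
  remainder 1/6y^2 - 3/5x + 4/5y + 3/5 ≠ 0; add h_5 = 1/6y^2 - 3/5x + 4/5y + 3/5 to the basis.

S(f_2,f_3): lcm = x^2y. S = 9xy^2 + 1/6y^3 - 2x^2 + 4xy + 2x + y.
  leading term xy^2: subtract (9y)·f_2 from 9xy^2 + 1/6y^3 - 2x^2 + 4xy + 2x + y → -485/6y^3 - 2x^2 + 22xy - 36y^2 + 2x - 17y
  leading term y^3: subtract (-485/486)·h_4 from -485/6y^3 - 2x^2 + 22xy - 36y^2 + 2x - 17y → -2x^2 + 22xy + 99001/486y^2 - 10669/243x + 21671/243y + 11155/243
  leading term x^2: subtract (-2/5)·f_1 from -2x^2 + 22xy + 99001/486y^2 - 10669/243x + 21671/243y + 11155/243 → 22xy + 99001/486y^2 - 54803/1215x + 110299/1215y + 54803/1215
  leading term xy: subtract (22)·f_2 from 22xy + 99001/486y^2 - 54803/1215x + 110299/1215y + 54803/1215 → 2773/486y^2 - 1343/1215x + 3379/1215y + 1343/1215
  leading term y^2: subtract (2773/81)·h_5 from 2773/486y^2 - 1343/1215x + 3379/1215y + 1343/1215 → 23614/1215x - 29897/1215y - 23614/1215
  leading term x: no divisor's leading term divides it; move 23614/1215x to the remainder.
  leading term y: no divisor's leading term divides it; move -29897/1215y to the remainder.
  leading term 1: no divisor's leading term divides it; move -23614/1215 to the remainder.
  remainder 23614/1215x - 29897/1215y - 23614/1215 ≠ 0; add h_6 = 23614/1215x - 29897/1215y - 23614/1215 to the basis.

S(f_2,h_5): lcm = xy^2. S = 9y^3 + 18/5x^2 - 34/5xy + 4y^2 - 18/5x + 2y.
  leading term y^3: subtract (1/9)·h_4 from 9y^3 + 18/5x^2 - 34/5xy + 4y^2 - 18/5x + 2y → 18/5x^2 - 34/5xy - 1021/45y^2 + 68/45x - 442/45y - 46/9
  leading term x^2: subtract (18/25)·f_1 from 18/5x^2 - 34/5xy - 1021/45y^2 + 68/45x - 442/45y - 46/9 → -34/5xy - 1021/45y^2 + 826/225x - 2858/225y - 826/225
  leading term xy: subtract (-34/5)·f_2 from -34/5xy - 1021/45y^2 + 826/225x - 2858/225y - 826/225 → 1733/45y^2 - 2234/225x + 3262/225y + 2234/225
  leading term y^2: subtract (3466/15)·h_5 from 1733/45y^2 - 2234/225x + 3262/225y + 2234/225 → 5792/45x - 7666/45y - 5792/45
  leading term x: subtract (78192/11807)·h_6 from 5792/45x - 7666/45y - 5792/45 → -87350/11807y
  leading term y: no divisor's leading term divides it; move -87350/11807y to the remainder.
  remainder -87350/11807y ≠ 0; add h_7 = -87350/11807y to the basis.

The other S-polynomials (S(f_1,h_4), S(f_2,h_4), S(f_3,h_4), S(f_1,h_5), S(f_3,h_5), S(h_4,h_5), S(f_1,h_6), S(f_2,h_6), S(f_3,h_6), S(h_4,h_6), S(h_5,h_6), S(f_1,h_7), S(f_2,h_7), S(f_3,h_7), S(h_4,h_7), S(h_5,h_7), S(h_6,h_7)) all reduce to 0 modulo the current basis, so we have a Gröbner basis.
Inter-reduce: drop elements whose leading term is divisible by another's, tail-reduce, and make monic.
Reduced Gröbner basis: {x - 1, y}.
Label its elements g_1 = x - 1, g_2 = y.

Reduce p = -4y + 4 modulo G:
  leading term y: subtract (-4)·g_2 from -4y + 4 → 4
  leading term 1: no divisor's leading term divides it; move 4 to the remainder.
  normal form = 4.
The normal form is nonzero, so p ∉ I. Since p minus its normal form lies in I, I + (p) = I + (r) where r = 4; decide whether this ideal is the whole ring.
Here r = 4 is a nonzero constant, hence a unit: 1 ∈ I + (p), the Gröbner basis of I + (p) is {1}, and the enlarged system has no common solution — adjoining p is inconsistent.

Adjoining -4y + 4 makes the ideal the whole ring: the system is inconsistent.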